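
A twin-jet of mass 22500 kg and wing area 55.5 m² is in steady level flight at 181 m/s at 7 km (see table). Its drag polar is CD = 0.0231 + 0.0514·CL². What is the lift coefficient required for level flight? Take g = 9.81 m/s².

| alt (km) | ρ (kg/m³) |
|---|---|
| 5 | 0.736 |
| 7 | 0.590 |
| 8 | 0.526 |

CL = 0.412

At 7 km, from the table: ρ = 0.590 kg/m³.
Level flight ⇒ L = W = m·g = 22500 × 9.81 = 2.2072×10^5 N.
q = ½ρv² = ½ × 0.59 × 181² = 9664 Pa.
Required CL = L/(qS) = 2.2072×10^5/(9664·55.5) = 0.4115.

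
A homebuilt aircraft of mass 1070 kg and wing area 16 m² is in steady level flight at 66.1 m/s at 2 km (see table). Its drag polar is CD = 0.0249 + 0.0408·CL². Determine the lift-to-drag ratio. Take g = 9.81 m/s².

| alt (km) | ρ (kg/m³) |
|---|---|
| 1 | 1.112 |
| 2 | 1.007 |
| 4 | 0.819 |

At 2 km, from the table: ρ = 1.007 kg/m³.
Weight W = mg = 1070 × 9.81 = 10497 N; in level flight L = W.
Dynamic pressure q = 0.5 × 1.007 × 66.1² = 2200 Pa.
CL = W/(q·S) = 10497 / (2200 × 16) = 0.2982.
CD = 0.0249 + 0.0408 × 0.2982² = 0.02853.
L/D = CL/CD = 0.2982 / 0.02853 = 10.5

L/D = 10.5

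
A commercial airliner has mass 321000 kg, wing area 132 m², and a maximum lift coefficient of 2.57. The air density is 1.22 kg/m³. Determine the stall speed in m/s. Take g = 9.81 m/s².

V_stall = 123 m/s

Stall occurs when L = W at CL,max. W = mg = 321000 × 9.81 = 3.149×10^6 N.
From L = ½ρV²S·CL,max = W: V_stall = √(2W/(ρSCL,max)) = √(2·3.149×10^6/(1.22·132·2.57))
V_stall = √15220 = 123 m/s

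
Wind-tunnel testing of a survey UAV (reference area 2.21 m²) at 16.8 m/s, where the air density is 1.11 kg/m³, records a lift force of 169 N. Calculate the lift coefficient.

From L = ½ρv²S·CL, rearranging gives CL = 2L/(ρv²S).
CL = 2 × 169 / (1.11 × 16.8² × 2.21) = 0.488

CL = 0.488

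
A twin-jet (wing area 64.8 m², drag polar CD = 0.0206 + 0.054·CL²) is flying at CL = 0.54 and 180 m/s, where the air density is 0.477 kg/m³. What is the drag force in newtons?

CD = 0.0206 + 0.054 × 0.54² = 0.03635
D = ½ρv²S·CD = ½ × 0.477 × 180² × 64.8 × 0.03635 = 18200 N

D = 18200 N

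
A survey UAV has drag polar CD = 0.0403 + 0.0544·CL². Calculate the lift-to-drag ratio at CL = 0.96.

CD = 0.0403 + 0.0544 × 0.96² = 0.09044
L/D = CL/CD = 0.96 / 0.09044 = 10.6

L/D = 10.6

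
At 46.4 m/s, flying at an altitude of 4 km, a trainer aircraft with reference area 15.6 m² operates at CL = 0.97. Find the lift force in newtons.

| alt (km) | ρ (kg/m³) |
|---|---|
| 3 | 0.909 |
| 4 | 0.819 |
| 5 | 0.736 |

L = 13300 N

At 4 km, from the table: ρ = 0.819 kg/m³.
Dynamic pressure q = ½ρv² = ½ × 0.819 × 46.4² = 881.6 Pa.
L = q·S·CL = 881.6 × 15.6 × 0.97 = 13300 N ≈ 13.3 kN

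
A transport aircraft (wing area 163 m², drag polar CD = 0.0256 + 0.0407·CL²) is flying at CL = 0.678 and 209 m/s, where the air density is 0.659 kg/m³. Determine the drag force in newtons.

CD = 0.0256 + 0.0407 × 0.678² = 0.04431
D = ½ρv²S·CD = ½ × 0.659 × 209² × 163 × 0.04431 = 1.04×10^5 N

D = 1.04×10^5 N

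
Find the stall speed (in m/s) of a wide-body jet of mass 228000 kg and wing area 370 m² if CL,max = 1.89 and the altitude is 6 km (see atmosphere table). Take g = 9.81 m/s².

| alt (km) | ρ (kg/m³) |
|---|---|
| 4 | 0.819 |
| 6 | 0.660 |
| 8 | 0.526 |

At 6 km, from the table: ρ = 0.660 kg/m³.
Stall occurs when L = W at CL,max. W = mg = 228000 × 9.81 = 2.237×10^6 N.
V_stall = √(2W/(ρ·S·CL,max)) = √(2 × 2.237×10^6 / (0.66 × 370 × 1.89))
V_stall = √9692 = 98.4 m/s

V_stall = 98.4 m/s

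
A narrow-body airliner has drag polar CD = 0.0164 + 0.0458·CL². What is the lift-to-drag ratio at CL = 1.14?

CD = 0.0164 + 0.0458 × 1.14² = 0.07592
L/D = CL/CD = 1.14 / 0.07592 = 15

L/D = 15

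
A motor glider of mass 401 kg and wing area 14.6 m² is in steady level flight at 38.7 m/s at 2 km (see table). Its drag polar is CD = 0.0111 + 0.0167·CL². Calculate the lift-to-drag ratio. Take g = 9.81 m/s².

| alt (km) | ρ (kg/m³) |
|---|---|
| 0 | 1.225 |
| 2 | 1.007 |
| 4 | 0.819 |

L/D = 27

At 2 km, from the table: ρ = 1.007 kg/m³.
Weight W = mg = 401 × 9.81 = 3933.8 N; in level flight L = W.
q = ½ρv² = ½ × 1.007 × 38.7² = 754.1 Pa.
CL = 2W/(ρv²S) = 2×3933.8/(1.007×38.7²×14.6) = 0.3573.
CD = 0.0111 + 0.0167 × 0.3573² = 0.01323.
L/D = CL/CD = 0.3573 / 0.01323 = 27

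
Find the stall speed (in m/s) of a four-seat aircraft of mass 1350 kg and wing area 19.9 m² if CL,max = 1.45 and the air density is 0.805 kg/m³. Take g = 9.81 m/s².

Stall occurs when L = W at CL,max. W = mg = 1350 × 9.81 = 13240 N.
V_stall = √(2W/(ρ·S·CL,max)) = √(2 × 13240 / (0.805 × 19.9 × 1.45))
V_stall = √1140 = 33.8 m/s

V_stall = 33.8 m/s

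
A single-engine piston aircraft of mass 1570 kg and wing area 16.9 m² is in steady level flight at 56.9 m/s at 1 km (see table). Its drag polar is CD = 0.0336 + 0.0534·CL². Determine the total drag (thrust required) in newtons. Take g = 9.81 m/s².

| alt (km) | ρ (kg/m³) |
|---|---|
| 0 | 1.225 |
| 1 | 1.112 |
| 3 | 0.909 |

At 1 km, from the table: ρ = 1.112 kg/m³.
Weight W = mg = 1570 × 9.81 = 15402 N; in level flight L = W.
q = ½ρv² = ½ × 1.112 × 56.9² = 1800 Pa.
CL = W/(q·S) = 15402 / (1800 × 16.9) = 0.5063.
CD = 0.0336 + 0.0534 × 0.5063² = 0.04729.
D = q·S·CD = 1800 × 16.9 × 0.04729 = 1439 N

D = 1440 N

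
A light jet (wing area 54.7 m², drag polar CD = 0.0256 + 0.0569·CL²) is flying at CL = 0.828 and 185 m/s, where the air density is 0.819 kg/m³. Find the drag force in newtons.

CD = 0.0256 + 0.0569 × 0.828² = 0.06461
D = ½ρv²S·CD = ½ × 0.819 × 185² × 54.7 × 0.06461 = 49500 N

D = 49500 N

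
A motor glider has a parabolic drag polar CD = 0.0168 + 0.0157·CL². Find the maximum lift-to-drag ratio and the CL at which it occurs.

For CD = CD0 + K·CL², (L/D)max occurs at CL* = √(CD0/K) and equals 1/(2√(K·CD0)).
(L/D)max = 1/(2√(0.0157 × 0.0168)) = 1/(2 × 0.01624) = 30.8
CL* = √(0.0168/0.0157) = 1.03

(L/D)max = 30.8, at CL = 1.03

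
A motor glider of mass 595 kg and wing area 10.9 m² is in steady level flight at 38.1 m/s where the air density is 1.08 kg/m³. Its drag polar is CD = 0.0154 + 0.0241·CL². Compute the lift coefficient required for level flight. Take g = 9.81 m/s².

Weight W = mg = 595 × 9.81 = 5837 N; in level flight L = W.
q = ½ρv² = ½ × 1.08 × 38.1² = 783.9 Pa.
Required CL = L/(qS) = 5837/(783.9·10.9) = 0.6831.

CL = 0.683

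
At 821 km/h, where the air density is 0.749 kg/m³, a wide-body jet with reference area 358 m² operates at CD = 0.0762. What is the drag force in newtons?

Convert speed: v = 821 km/h ÷ 3.6 = 228.1 m/s.
Dynamic pressure q = ½ρv² = ½ × 0.749 × 228.1² = 19480 Pa.
D = q·S·CD = 19480 × 358 × 0.0762 = 5.31×10^5 N ≈ 531 kN

D = 5.31×10^5 N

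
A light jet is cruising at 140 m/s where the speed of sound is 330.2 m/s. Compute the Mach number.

M = v/a = 140 / 330.2 = 0.424

M = 0.424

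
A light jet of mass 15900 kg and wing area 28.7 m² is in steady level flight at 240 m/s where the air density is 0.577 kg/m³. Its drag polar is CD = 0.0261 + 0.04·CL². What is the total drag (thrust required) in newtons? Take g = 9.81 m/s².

Level flight ⇒ L = W = m·g = 15900 × 9.81 = 1.5598×10^5 N.
Dynamic pressure q = 0.5 × 0.577 × 240² = 16620 Pa.
CL = W/(q·S) = 1.5598×10^5 / (16620 × 28.7) = 0.3271.
CD = 0.0261 + 0.04 × 0.3271² = 0.03038.
D = q·S·CD = 16620 × 28.7 × 0.03038 = 14490 N

D = 14500 N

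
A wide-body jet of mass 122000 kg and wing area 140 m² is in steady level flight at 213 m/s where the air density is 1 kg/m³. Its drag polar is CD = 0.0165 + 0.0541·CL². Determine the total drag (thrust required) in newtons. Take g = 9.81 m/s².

D = 76800 N

Weight W = mg = 122000 × 9.81 = 1.1968×10^6 N; in level flight L = W.
q = ½ρv² = ½ × 1 × 213² = 22680 Pa.
CL = W/(q·S) = 1.1968×10^6 / (22680 × 140) = 0.3769.
CD = 0.0165 + 0.0541 × 0.3769² = 0.02418.
D = q·S·CD = 22680 × 140 × 0.02418 = 76800 N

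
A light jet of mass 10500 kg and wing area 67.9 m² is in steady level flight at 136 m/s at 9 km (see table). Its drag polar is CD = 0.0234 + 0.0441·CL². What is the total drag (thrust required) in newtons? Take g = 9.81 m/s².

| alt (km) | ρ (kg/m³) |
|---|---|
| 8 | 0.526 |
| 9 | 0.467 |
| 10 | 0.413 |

At 9 km, from the table: ρ = 0.467 kg/m³.
In steady level flight, lift balances weight: W = mg = 10500 × 9.81 = 1.03×10^5 N.
q = ½ρv² = ½ × 0.467 × 136² = 4319 Pa.
CL = 2W/(ρv²S) = 2×1.03×10^5/(0.467×136²×67.9) = 0.3513.
CD = 0.0234 + 0.0441 × 0.3513² = 0.02884.
D = q·S·CD = 4319 × 67.9 × 0.02884 = 8458 N

D = 8460 N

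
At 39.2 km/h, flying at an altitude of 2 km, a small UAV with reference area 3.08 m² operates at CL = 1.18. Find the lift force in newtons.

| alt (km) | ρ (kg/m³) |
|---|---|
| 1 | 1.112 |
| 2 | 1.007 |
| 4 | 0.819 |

L = 217 N

At 2 km, from the table: ρ = 1.007 kg/m³.
Convert speed: v = 39.2 km/h ÷ 3.6 = 10.89 m/s.
L = ½ρv²S·CL = ½ × 1.007 × 10.89² × 3.08 × 1.18 = 217 N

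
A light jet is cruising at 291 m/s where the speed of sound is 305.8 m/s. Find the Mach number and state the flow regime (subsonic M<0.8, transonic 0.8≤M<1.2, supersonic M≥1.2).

M = 0.952 (transonic)

M = v/a = 291 / 305.8 = 0.952
M = 0.952 → transonic.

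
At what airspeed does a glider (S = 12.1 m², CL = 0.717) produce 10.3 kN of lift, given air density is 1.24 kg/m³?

v = 43.8 m/s

L = ½ρv²S·CL ⇒ v = √(2L/(ρ·S·CL))
v = √(2 × 10300 / (1.24 × 12.1 × 0.717)) = √1915 = 43.8 m/s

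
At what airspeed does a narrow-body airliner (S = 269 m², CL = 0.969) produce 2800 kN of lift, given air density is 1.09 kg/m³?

L = ½ρv²S·CL ⇒ v = √(2L/(ρ·S·CL))
v = √(2 × 2.8×10^6 / (1.09 × 269 × 0.969)) = √19710 = 140 m/s

v = 140 m/s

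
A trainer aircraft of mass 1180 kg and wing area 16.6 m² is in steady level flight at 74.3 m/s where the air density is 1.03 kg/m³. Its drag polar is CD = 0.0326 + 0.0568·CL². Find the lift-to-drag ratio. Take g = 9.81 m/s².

L/D = 6.81

Weight W = mg = 1180 × 9.81 = 11576 N; in level flight L = W.
q = ½ρv² = ½ × 1.03 × 74.3² = 2843 Pa.
CL = 2W/(ρv²S) = 2×11576/(1.03×74.3²×16.6) = 0.2453.
CD = 0.0326 + 0.0568 × 0.2453² = 0.03602.
L/D = CL/CD = 0.2453 / 0.03602 = 6.81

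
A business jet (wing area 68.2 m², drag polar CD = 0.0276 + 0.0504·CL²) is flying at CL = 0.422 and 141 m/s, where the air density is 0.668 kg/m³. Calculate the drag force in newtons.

D = 16600 N

CD = 0.0276 + 0.0504 × 0.422² = 0.03658
D = ½ρv²S·CD = ½ × 0.668 × 141² × 68.2 × 0.03658 = 16600 N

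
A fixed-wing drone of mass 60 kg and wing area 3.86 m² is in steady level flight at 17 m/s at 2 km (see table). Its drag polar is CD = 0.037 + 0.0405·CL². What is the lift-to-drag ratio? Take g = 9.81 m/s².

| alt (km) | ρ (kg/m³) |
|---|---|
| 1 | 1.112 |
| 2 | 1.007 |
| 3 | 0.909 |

At 2 km, from the table: ρ = 1.007 kg/m³.
In steady level flight, lift balances weight: W = mg = 60 × 9.81 = 588.6 N.
q = ½ρv² = ½ × 1.007 × 17² = 145.5 Pa.
CL = 2W/(ρv²S) = 2×588.6/(1.007×17²×3.86) = 1.048.
CD = 0.037 + 0.0405 × 1.048² = 0.08148.
L/D = CL/CD = 1.048 / 0.08148 = 12.9

L/D = 12.9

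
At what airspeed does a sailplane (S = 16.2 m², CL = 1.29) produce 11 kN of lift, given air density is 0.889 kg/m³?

v = 34.4 m/s

L = ½ρv²S·CL ⇒ v = √(2L/(ρ·S·CL))
v = √(2 × 11000 / (0.889 × 16.2 × 1.29)) = √1184 = 34.4 m/s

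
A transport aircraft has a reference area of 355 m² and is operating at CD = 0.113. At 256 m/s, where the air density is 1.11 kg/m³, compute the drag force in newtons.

D = 1.46×10^6 N

D = ½ρv²S·CD = ½ × 1.11 × 256² × 355 × 0.113 = 1.46×10^6 N ≈ 1460 kN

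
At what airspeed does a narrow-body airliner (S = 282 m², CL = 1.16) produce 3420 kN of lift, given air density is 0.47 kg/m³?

v = 211 m/s

L = ½ρv²S·CL ⇒ v = √(2L/(ρ·S·CL))
v = √(2 × 3.42×10^6 / (0.47 × 282 × 1.16)) = √44490 = 211 m/s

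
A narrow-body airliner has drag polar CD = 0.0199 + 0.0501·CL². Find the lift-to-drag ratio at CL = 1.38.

L/D = 12

CD = 0.0199 + 0.0501 × 1.38² = 0.1153
L/D = CL/CD = 1.38 / 0.1153 = 12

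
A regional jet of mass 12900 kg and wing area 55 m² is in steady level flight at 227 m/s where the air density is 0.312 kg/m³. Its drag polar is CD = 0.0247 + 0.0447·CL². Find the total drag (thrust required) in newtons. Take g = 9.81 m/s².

D = 12500 N

Weight W = mg = 12900 × 9.81 = 1.2655×10^5 N; in level flight L = W.
Dynamic pressure q = 0.5 × 0.312 × 227² = 8039 Pa.
Required CL = L/(qS) = 1.2655×10^5/(8039·55) = 0.2862.
CD = 0.0247 + 0.0447 × 0.2862² = 0.02836.
D = q·S·CD = 8039 × 55 × 0.02836 = 12540 N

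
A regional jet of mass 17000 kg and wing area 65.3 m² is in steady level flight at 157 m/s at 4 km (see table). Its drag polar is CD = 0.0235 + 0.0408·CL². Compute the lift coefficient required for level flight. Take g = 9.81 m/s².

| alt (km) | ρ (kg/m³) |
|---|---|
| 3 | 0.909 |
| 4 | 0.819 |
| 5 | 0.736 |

CL = 0.253

At 4 km, from the table: ρ = 0.819 kg/m³.
Weight W = mg = 17000 × 9.81 = 1.6677×10^5 N; in level flight L = W.
q = ½ρv² = ½ × 0.819 × 157² = 10090 Pa.
Required CL = L/(qS) = 1.6677×10^5/(10090·65.3) = 0.253.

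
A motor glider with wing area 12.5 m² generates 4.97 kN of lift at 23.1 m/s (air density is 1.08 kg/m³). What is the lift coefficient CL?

From L = ½ρv²S·CL, rearranging gives CL = 2L/(ρv²S).
CL = 2 × 4970 / (1.08 × 23.1² × 12.5) = 1.38

CL = 1.38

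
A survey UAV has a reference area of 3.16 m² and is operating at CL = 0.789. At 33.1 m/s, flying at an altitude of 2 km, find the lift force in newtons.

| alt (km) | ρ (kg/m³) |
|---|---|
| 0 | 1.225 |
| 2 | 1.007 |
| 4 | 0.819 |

At 2 km, from the table: ρ = 1.007 kg/m³.
L = ½ρv²S·CL = ½ × 1.007 × 33.1² × 3.16 × 0.789 = 1380 N

L = 1380 N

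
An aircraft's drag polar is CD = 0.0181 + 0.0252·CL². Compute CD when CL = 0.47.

CD = 0.0181 + 0.0252 × 0.47² = 0.0181 + 0.005567 = 0.0237

CD = 0.0237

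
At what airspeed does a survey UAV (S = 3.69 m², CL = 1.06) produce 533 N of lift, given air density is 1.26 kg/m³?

L = ½ρv²S·CL ⇒ v = √(2L/(ρ·S·CL))
v = √(2 × 533 / (1.26 × 3.69 × 1.06)) = √216.3 = 14.7 m/s

v = 14.7 m/s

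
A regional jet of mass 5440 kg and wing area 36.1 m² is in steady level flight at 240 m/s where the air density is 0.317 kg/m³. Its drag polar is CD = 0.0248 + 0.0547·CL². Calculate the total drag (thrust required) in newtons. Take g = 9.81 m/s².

D = 8650 N

Weight W = mg = 5440 × 9.81 = 53366 N; in level flight L = W.
Dynamic pressure q = 0.5 × 0.317 × 240² = 9130 Pa.
CL = W/(q·S) = 53366 / (9130 × 36.1) = 0.1619.
CD = 0.0248 + 0.0547 × 0.1619² = 0.02623.
D = q·S·CD = 9130 × 36.1 × 0.02623 = 8646 N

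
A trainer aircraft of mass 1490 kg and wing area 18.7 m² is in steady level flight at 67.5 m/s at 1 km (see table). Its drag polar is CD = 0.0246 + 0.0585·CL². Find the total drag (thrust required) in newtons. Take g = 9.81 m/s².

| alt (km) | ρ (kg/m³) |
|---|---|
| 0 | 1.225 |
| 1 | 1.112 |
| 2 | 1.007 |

D = 1430 N

At 1 km, from the table: ρ = 1.112 kg/m³.
In steady level flight, lift balances weight: W = mg = 1490 × 9.81 = 14617 N.
Dynamic pressure q = 0.5 × 1.112 × 67.5² = 2533 Pa.
CL = W/(q·S) = 14617 / (2533 × 18.7) = 0.3086.
CD = 0.0246 + 0.0585 × 0.3086² = 0.03017.
D = q·S·CD = 2533 × 18.7 × 0.03017 = 1429 N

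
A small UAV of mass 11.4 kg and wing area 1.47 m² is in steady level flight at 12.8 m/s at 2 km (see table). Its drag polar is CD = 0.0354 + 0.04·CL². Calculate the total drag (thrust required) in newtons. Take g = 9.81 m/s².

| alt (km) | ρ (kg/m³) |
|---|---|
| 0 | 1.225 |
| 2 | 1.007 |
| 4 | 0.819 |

At 2 km, from the table: ρ = 1.007 kg/m³.
Weight W = mg = 11.4 × 9.81 = 111.83 N; in level flight L = W.
q = ½ρv² = ½ × 1.007 × 12.8² = 82.49 Pa.
CL = 2W/(ρv²S) = 2×111.83/(1.007×12.8²×1.47) = 0.9222.
CD = 0.0354 + 0.04 × 0.9222² = 0.06942.
D = q·S·CD = 82.49 × 1.47 × 0.06942 = 8.418 N

D = 8.42 N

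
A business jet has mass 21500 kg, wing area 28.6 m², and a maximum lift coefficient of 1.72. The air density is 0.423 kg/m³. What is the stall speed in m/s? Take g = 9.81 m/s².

At stall, lift equals weight: L = W = m·g = 21500 × 9.81 = 2.109×10^5 N.
From L = ½ρV²S·CL,max = W: V_stall = √(2W/(ρSCL,max)) = √(2·2.109×10^5/(0.423·28.6·1.72))
V_stall = √20270 = 142 m/s

V_stall = 142 m/s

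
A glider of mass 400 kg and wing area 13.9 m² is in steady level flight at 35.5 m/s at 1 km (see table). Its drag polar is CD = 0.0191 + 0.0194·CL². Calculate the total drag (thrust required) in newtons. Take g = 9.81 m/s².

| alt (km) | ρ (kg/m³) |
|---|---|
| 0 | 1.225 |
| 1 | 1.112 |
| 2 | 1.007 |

D = 217 N

At 1 km, from the table: ρ = 1.112 kg/m³.
Level flight ⇒ L = W = m·g = 400 × 9.81 = 3924 N.
q = ½ρv² = ½ × 1.112 × 35.5² = 700.7 Pa.
CL = W/(q·S) = 3924 / (700.7 × 13.9) = 0.4029.
CD = 0.0191 + 0.0194 × 0.4029² = 0.02225.
D = q·S·CD = 700.7 × 13.9 × 0.02225 = 216.7 N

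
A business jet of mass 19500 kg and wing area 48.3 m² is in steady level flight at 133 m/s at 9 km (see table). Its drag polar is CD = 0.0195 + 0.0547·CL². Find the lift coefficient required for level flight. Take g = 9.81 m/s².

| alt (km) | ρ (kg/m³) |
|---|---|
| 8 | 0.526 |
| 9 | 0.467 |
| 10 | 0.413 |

At 9 km, from the table: ρ = 0.467 kg/m³.
In steady level flight, lift balances weight: W = mg = 19500 × 9.81 = 1.913×10^5 N.
Dynamic pressure q = 0.5 × 0.467 × 133² = 4130 Pa.
Required CL = L/(qS) = 1.913×10^5/(4130·48.3) = 0.9589.

CL = 0.959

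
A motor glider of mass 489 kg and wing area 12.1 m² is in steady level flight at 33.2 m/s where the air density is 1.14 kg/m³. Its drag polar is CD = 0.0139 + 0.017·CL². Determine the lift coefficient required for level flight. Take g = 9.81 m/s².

CL = 0.631

Level flight ⇒ L = W = m·g = 489 × 9.81 = 4797.1 N.
Dynamic pressure q = 0.5 × 1.14 × 33.2² = 628.3 Pa.
CL = 2W/(ρv²S) = 2×4797.1/(1.14×33.2²×12.1) = 0.631.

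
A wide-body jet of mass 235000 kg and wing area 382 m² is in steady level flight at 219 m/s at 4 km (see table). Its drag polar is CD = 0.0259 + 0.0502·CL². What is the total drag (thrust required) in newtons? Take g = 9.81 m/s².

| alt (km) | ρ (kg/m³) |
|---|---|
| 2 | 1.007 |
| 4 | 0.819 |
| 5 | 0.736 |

At 4 km, from the table: ρ = 0.819 kg/m³.
Level flight ⇒ L = W = m·g = 235000 × 9.81 = 2.3054×10^6 N.
Dynamic pressure q = 0.5 × 0.819 × 219² = 19640 Pa.
Required CL = L/(qS) = 2.3054×10^6/(19640·382) = 0.3073.
CD = 0.0259 + 0.0502 × 0.3073² = 0.03064.
D = q·S·CD = 19640 × 382 × 0.03064 = 2.299×10^5 N

D = 2.3×10^5 N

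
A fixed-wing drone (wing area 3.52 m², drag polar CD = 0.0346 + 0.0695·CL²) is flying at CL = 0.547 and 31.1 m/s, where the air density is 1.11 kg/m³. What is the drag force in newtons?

CD = 0.0346 + 0.0695 × 0.547² = 0.0554
D = ½ρv²S·CD = ½ × 1.11 × 31.1² × 3.52 × 0.0554 = 105 N

D = 105 N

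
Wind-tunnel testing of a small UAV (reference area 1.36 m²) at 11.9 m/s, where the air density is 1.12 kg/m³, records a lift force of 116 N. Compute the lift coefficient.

From L = ½ρv²S·CL, rearranging gives CL = 2L/(ρv²S).
CL = 2 × 116 / (1.12 × 11.9² × 1.36) = 1.08

CL = 1.08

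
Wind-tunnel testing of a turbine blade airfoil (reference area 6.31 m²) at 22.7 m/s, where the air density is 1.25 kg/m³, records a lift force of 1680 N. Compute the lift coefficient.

From L = ½ρv²S·CL, rearranging gives CL = 2L/(ρv²S).
CL = 2 × 1680 / (1.25 × 22.7² × 6.31) = 0.827

CL = 0.827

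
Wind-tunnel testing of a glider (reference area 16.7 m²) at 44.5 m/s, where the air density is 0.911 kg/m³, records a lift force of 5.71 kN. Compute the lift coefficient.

CL = 0.379

From L = ½ρv²S·CL, rearranging gives CL = 2L/(ρv²S).
CL = 2 × 5710 / (0.911 × 44.5² × 16.7) = 0.379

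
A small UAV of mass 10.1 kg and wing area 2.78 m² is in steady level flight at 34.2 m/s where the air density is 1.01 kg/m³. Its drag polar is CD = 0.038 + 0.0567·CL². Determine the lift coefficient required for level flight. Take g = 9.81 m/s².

In steady level flight, lift balances weight: W = mg = 10.1 × 9.81 = 99.081 N.
q = ½ρv² = ½ × 1.01 × 34.2² = 590.7 Pa.
CL = 2W/(ρv²S) = 2×99.081/(1.01×34.2²×2.78) = 0.06034.

CL = 0.0603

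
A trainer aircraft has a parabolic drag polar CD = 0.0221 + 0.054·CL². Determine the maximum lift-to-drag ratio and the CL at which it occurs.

For CD = CD0 + K·CL², (L/D)max occurs at CL* = √(CD0/K) and equals 1/(2√(K·CD0)).
(L/D)max = 1/(2√(0.054 × 0.0221)) = 1/(2 × 0.03455) = 14.5
CL* = √(0.0221/0.054) = 0.64

(L/D)max = 14.5, at CL = 0.64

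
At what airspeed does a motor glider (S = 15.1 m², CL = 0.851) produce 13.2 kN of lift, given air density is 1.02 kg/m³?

v = 44.9 m/s

L = ½ρv²S·CL ⇒ v = √(2L/(ρ·S·CL))
v = √(2 × 13200 / (1.02 × 15.1 × 0.851)) = √2014 = 44.9 m/s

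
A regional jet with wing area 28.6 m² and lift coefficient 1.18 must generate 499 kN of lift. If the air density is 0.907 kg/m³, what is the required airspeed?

L = ½ρv²S·CL ⇒ v = √(2L/(ρ·S·CL))
v = √(2 × 4.99×10^5 / (0.907 × 28.6 × 1.18)) = √32600 = 181 m/s

v = 181 m/s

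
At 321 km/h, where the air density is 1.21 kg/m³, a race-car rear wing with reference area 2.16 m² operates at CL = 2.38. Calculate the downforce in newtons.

L = 24700 N

Convert speed: v = 321 km/h ÷ 3.6 = 89.17 m/s.
Dynamic pressure q = ½ρv² = ½ × 1.21 × 89.17² = 4810 Pa.
L = q·S·CL = 4810 × 2.16 × 2.38 = 24700 N ≈ 24.7 kN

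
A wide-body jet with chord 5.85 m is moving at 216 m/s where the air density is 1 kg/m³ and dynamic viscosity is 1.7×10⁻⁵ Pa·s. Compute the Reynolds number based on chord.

Re = 7.43×10^7

Re = ρ·v·c/μ = 1 × 216 × 5.85 / (1.7×10⁻⁵) = 7.43×10^7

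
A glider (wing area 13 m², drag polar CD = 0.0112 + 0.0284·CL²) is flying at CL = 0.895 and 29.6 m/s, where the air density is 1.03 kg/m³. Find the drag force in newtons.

D = 199 N

CD = 0.0112 + 0.0284 × 0.895² = 0.03395
D = ½ρv²S·CD = ½ × 1.03 × 29.6² × 13 × 0.03395 = 199 N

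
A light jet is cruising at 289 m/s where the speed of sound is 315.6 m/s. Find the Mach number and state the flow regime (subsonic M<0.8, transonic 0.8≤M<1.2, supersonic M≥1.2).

M = 0.916 (transonic)

M = v/a = 289 / 315.6 = 0.916
M = 0.916 → transonic.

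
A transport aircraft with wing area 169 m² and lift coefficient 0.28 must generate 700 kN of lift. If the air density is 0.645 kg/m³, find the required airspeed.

v = 214 m/s

L = ½ρv²S·CL ⇒ v = √(2L/(ρ·S·CL))
v = √(2 × 7×10^5 / (0.645 × 169 × 0.28)) = √45870 = 214 m/s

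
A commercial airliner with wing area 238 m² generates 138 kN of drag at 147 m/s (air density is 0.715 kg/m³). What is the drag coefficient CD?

CD = 0.0751

From D = ½ρv²S·CD, rearranging gives CD = 2D/(ρv²S).
CD = 2 × 1.38×10^5 / (0.715 × 147² × 238) = 0.0751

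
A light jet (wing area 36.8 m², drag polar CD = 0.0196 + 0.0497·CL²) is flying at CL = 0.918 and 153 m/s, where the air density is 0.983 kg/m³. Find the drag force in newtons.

D = 26000 N

CD = 0.0196 + 0.0497 × 0.918² = 0.06148
D = ½ρv²S·CD = ½ × 0.983 × 153² × 36.8 × 0.06148 = 26000 N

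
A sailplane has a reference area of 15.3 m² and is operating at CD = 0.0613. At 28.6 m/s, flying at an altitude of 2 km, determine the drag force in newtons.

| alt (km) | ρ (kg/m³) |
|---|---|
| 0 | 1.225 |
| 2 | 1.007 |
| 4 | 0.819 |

At 2 km, from the table: ρ = 1.007 kg/m³.
D = ½ρv²S·CD = ½ × 1.007 × 28.6² × 15.3 × 0.0613 = 386 N

D = 386 N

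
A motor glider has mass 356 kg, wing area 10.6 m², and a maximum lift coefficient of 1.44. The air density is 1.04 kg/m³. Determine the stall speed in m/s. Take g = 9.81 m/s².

V_stall = 21 m/s

Stall occurs when L = W at CL,max. W = mg = 356 × 9.81 = 3492 N.
From L = ½ρV²S·CL,max = W: V_stall = √(2W/(ρSCL,max)) = √(2·3492/(1.04·10.6·1.44))
V_stall = √440 = 21 m/s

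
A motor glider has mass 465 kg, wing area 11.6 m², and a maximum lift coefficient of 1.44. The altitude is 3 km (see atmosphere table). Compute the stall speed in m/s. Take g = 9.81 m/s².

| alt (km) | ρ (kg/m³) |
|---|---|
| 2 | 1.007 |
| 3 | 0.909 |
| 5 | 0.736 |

At 3 km, from the table: ρ = 0.909 kg/m³.
Stall occurs when L = W at CL,max. W = mg = 465 × 9.81 = 4562 N.
From L = ½ρV²S·CL,max = W: V_stall = √(2W/(ρSCL,max)) = √(2·4562/(0.909·11.6·1.44))
V_stall = √600.9 = 24.5 m/s

V_stall = 24.5 m/s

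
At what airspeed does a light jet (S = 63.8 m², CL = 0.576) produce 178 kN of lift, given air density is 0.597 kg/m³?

v = 127 m/s

L = ½ρv²S·CL ⇒ v = √(2L/(ρ·S·CL))
v = √(2 × 1.78×10^5 / (0.597 × 63.8 × 0.576)) = √16230 = 127 m/s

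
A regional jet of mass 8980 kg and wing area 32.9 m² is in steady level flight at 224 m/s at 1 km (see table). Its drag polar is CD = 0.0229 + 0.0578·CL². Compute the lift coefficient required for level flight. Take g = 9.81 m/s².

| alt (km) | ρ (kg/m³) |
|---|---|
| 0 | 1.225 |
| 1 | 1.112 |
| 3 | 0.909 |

CL = 0.096

At 1 km, from the table: ρ = 1.112 kg/m³.
Level flight ⇒ L = W = m·g = 8980 × 9.81 = 88094 N.
q = ½ρv² = ½ × 1.112 × 224² = 27900 Pa.
CL = W/(q·S) = 88094 / (27900 × 32.9) = 0.09598.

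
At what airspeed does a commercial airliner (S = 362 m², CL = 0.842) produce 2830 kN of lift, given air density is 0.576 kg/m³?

v = 180 m/s

L = ½ρv²S·CL ⇒ v = √(2L/(ρ·S·CL))
v = √(2 × 2.83×10^6 / (0.576 × 362 × 0.842)) = √32240 = 180 m/s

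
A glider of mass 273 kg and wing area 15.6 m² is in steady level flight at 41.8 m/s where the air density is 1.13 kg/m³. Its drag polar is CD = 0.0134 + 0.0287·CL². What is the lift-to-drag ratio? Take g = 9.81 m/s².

L/D = 12.2

Weight W = mg = 273 × 9.81 = 2678.1 N; in level flight L = W.
q = ½ρv² = ½ × 1.13 × 41.8² = 987.2 Pa.
CL = 2W/(ρv²S) = 2×2678.1/(1.13×41.8²×15.6) = 0.1739.
CD = 0.0134 + 0.0287 × 0.1739² = 0.01427.
L/D = CL/CD = 0.1739 / 0.01427 = 12.2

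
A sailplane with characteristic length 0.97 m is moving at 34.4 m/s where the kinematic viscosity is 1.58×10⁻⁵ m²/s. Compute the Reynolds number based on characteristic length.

Re = v·c/ν = 34.4 × 0.97 / (1.58×10⁻⁵) = 2.11×10^6

Re = 2.11×10^6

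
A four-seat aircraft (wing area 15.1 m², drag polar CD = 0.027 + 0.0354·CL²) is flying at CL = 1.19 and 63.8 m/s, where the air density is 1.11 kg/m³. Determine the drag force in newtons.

CD = 0.027 + 0.0354 × 1.19² = 0.07713
D = ½ρv²S·CD = ½ × 1.11 × 63.8² × 15.1 × 0.07713 = 2630 N

D = 2630 N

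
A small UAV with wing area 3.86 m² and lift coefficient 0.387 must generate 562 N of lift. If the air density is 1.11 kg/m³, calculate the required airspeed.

L = ½ρv²S·CL ⇒ v = √(2L/(ρ·S·CL))
v = √(2 × 562 / (1.11 × 3.86 × 0.387)) = √677.9 = 26 m/s

v = 26 m/s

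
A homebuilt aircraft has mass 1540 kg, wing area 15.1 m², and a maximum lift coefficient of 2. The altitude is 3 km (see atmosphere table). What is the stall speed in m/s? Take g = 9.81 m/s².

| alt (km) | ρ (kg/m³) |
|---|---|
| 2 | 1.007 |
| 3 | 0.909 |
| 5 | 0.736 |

At 3 km, from the table: ρ = 0.909 kg/m³.
At stall, lift equals weight: L = W = m·g = 1540 × 9.81 = 15110 N.
V_stall = √(2W/(ρ·S·CL,max)) = √(2 × 15110 / (0.909 × 15.1 × 2))
V_stall = √1101 = 33.2 m/s

V_stall = 33.2 m/s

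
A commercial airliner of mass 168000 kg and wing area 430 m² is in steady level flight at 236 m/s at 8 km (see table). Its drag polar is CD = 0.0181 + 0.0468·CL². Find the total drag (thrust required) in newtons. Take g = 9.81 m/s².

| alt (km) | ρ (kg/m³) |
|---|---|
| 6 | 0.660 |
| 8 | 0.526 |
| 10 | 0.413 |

At 8 km, from the table: ρ = 0.526 kg/m³.
In steady level flight, lift balances weight: W = mg = 168000 × 9.81 = 1.6481×10^6 N.
q = ½ρv² = ½ × 0.526 × 236² = 14650 Pa.
CL = W/(q·S) = 1.6481×10^6 / (14650 × 430) = 0.2617.
CD = 0.0181 + 0.0468 × 0.2617² = 0.0213.
D = q·S·CD = 14650 × 430 × 0.0213 = 1.342×10^5 N

D = 1.34×10^5 N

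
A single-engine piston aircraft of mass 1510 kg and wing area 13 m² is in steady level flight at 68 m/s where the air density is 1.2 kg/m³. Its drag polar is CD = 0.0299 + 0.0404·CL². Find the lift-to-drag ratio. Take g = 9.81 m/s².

L/D = 11.2

Level flight ⇒ L = W = m·g = 1510 × 9.81 = 14813 N.
Dynamic pressure q = 0.5 × 1.2 × 68² = 2774 Pa.
Required CL = L/(qS) = 14813/(2774·13) = 0.4107.
CD = 0.0299 + 0.0404 × 0.4107² = 0.03671.
L/D = CL/CD = 0.4107 / 0.03671 = 11.2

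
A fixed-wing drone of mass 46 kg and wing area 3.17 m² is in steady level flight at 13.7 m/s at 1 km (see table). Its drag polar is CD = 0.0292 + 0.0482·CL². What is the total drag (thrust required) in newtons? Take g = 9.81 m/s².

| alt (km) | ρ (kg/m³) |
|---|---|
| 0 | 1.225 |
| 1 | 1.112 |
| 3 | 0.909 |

D = 39.3 N

At 1 km, from the table: ρ = 1.112 kg/m³.
Weight W = mg = 46 × 9.81 = 451.26 N; in level flight L = W.
q = ½ρv² = ½ × 1.112 × 13.7² = 104.4 Pa.
CL = W/(q·S) = 451.26 / (104.4 × 3.17) = 1.364.
CD = 0.0292 + 0.0482 × 1.364² = 0.1189.
D = q·S·CD = 104.4 × 3.17 × 0.1189 = 39.33 N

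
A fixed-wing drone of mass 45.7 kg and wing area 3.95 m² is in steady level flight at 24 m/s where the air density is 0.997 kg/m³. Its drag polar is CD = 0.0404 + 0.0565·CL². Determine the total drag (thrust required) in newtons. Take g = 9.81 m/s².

D = 55.8 N

Weight W = mg = 45.7 × 9.81 = 448.32 N; in level flight L = W.
Dynamic pressure q = 0.5 × 0.997 × 24² = 287.1 Pa.
CL = 2W/(ρv²S) = 2×448.32/(0.997×24²×3.95) = 0.3953.
CD = 0.0404 + 0.0565 × 0.3953² = 0.04923.
D = q·S·CD = 287.1 × 3.95 × 0.04923 = 55.83 N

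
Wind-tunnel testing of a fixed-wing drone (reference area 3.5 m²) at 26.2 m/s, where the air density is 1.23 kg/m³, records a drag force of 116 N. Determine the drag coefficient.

CD = 0.0785

From D = ½ρv²S·CD, rearranging gives CD = 2D/(ρv²S).
CD = 2 × 116 / (1.23 × 26.2² × 3.5) = 0.0785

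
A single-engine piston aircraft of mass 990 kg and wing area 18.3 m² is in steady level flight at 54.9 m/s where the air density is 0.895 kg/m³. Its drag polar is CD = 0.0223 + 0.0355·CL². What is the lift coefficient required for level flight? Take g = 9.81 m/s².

CL = 0.393

Weight W = mg = 990 × 9.81 = 9711.9 N; in level flight L = W.
Dynamic pressure q = 0.5 × 0.895 × 54.9² = 1349 Pa.
CL = 2W/(ρv²S) = 2×9711.9/(0.895×54.9²×18.3) = 0.3935.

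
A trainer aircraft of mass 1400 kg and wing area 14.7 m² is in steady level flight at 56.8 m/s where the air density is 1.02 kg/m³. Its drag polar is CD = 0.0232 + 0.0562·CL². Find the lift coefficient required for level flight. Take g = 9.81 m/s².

Weight W = mg = 1400 × 9.81 = 13734 N; in level flight L = W.
Dynamic pressure q = 0.5 × 1.02 × 56.8² = 1645 Pa.
Required CL = L/(qS) = 13734/(1645·14.7) = 0.5678.

CL = 0.568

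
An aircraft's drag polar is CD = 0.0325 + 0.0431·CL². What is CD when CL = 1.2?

CD = 0.0946

CD = 0.0325 + 0.0431 × 1.2² = 0.0325 + 0.06206 = 0.0946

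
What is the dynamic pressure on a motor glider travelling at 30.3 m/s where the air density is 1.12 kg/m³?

q = 514 Pa

q = ½ρv² = ½ × 1.12 × 30.3² = 514 Pa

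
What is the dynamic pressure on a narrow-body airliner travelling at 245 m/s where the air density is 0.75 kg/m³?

q = ½ρv² = ½ × 0.75 × 245² = 22500 Pa

q = 22500 Pa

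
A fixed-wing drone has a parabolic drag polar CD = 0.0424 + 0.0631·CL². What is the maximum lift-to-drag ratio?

(L/D)max = 9.67

For CD = CD0 + K·CL², (L/D)max occurs at CL* = √(CD0/K) and equals 1/(2√(K·CD0)).
(L/D)max = 1/(2√(0.0631 × 0.0424)) = 1/(2 × 0.05172) = 9.67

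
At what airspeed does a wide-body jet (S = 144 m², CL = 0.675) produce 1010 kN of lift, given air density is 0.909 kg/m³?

L = ½ρv²S·CL ⇒ v = √(2L/(ρ·S·CL))
v = √(2 × 1.01×10^6 / (0.909 × 144 × 0.675)) = √22860 = 151 m/s

v = 151 m/s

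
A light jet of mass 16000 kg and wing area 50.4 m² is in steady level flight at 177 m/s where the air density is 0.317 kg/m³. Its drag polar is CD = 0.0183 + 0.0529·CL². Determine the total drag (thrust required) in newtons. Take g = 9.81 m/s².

In steady level flight, lift balances weight: W = mg = 16000 × 9.81 = 1.5696×10^5 N.
Dynamic pressure q = 0.5 × 0.317 × 177² = 4966 Pa.
Required CL = L/(qS) = 1.5696×10^5/(4966·50.4) = 0.6272.
CD = 0.0183 + 0.0529 × 0.6272² = 0.03911.
D = q·S·CD = 4966 × 50.4 × 0.03911 = 9787 N

D = 9790 N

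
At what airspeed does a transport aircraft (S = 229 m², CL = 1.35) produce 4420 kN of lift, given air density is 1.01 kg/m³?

L = ½ρv²S·CL ⇒ v = √(2L/(ρ·S·CL))
v = √(2 × 4.42×10^6 / (1.01 × 229 × 1.35)) = √28310 = 168 m/s

v = 168 m/s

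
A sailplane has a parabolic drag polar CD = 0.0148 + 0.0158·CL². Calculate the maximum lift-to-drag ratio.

For CD = CD0 + K·CL², (L/D)max occurs at CL* = √(CD0/K) and equals 1/(2√(K·CD0)).
(L/D)max = 1/(2√(0.0158 × 0.0148)) = 1/(2 × 0.01529) = 32.7

(L/D)max = 32.7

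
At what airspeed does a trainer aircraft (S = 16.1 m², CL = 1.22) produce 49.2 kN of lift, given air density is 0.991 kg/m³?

L = ½ρv²S·CL ⇒ v = √(2L/(ρ·S·CL))
v = √(2 × 49200 / (0.991 × 16.1 × 1.22)) = √5055 = 71.1 m/s

v = 71.1 m/s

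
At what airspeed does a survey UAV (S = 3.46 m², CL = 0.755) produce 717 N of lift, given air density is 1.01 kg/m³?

v = 23.3 m/s

L = ½ρv²S·CL ⇒ v = √(2L/(ρ·S·CL))
v = √(2 × 717 / (1.01 × 3.46 × 0.755)) = √543.5 = 23.3 m/s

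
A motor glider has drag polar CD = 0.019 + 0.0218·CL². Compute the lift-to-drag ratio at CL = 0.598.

L/D = 22.3

CD = 0.019 + 0.0218 × 0.598² = 0.0268
L/D = CL/CD = 0.598 / 0.0268 = 22.3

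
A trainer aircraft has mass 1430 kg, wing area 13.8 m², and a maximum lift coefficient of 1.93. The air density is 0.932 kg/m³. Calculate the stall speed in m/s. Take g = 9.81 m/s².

V_stall = 33.6 m/s

At stall, lift equals weight: L = W = m·g = 1430 × 9.81 = 14030 N.
V_stall = √(2W/(ρ·S·CL,max)) = √(2 × 14030 / (0.932 × 13.8 × 1.93))
V_stall = √1130 = 33.6 m/s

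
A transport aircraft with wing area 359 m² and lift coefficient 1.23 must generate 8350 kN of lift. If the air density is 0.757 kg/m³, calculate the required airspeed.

v = 224 m/s

L = ½ρv²S·CL ⇒ v = √(2L/(ρ·S·CL))
v = √(2 × 8.35×10^6 / (0.757 × 359 × 1.23)) = √49960 = 224 m/s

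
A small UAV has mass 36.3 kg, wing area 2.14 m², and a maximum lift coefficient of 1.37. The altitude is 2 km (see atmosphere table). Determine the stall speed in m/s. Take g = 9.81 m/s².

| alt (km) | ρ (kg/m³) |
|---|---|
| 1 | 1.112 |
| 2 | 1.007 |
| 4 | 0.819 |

V_stall = 15.5 m/s

At 2 km, from the table: ρ = 1.007 kg/m³.
At stall, lift equals weight: L = W = m·g = 36.3 × 9.81 = 356.1 N.
V_stall = √(2W/(ρ·S·CL,max)) = √(2 × 356.1 / (1.007 × 2.14 × 1.37))
V_stall = √241.2 = 15.5 m/s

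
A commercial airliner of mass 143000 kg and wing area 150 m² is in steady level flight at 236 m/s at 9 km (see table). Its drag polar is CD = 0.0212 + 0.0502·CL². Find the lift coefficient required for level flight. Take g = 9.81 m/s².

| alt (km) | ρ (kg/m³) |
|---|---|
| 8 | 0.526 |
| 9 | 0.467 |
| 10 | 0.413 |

CL = 0.719

At 9 km, from the table: ρ = 0.467 kg/m³.
Weight W = mg = 143000 × 9.81 = 1.4028×10^6 N; in level flight L = W.
q = ½ρv² = ½ × 0.467 × 236² = 13010 Pa.
CL = W/(q·S) = 1.4028×10^6 / (13010 × 150) = 0.7191.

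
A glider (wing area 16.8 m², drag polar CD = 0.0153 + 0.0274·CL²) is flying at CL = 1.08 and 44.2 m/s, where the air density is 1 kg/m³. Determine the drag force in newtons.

D = 776 N

CD = 0.0153 + 0.0274 × 1.08² = 0.04726
D = ½ρv²S·CD = ½ × 1 × 44.2² × 16.8 × 0.04726 = 776 N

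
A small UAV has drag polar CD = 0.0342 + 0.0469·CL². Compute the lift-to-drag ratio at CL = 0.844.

CD = 0.0342 + 0.0469 × 0.844² = 0.06761
L/D = CL/CD = 0.844 / 0.06761 = 12.5

L/D = 12.5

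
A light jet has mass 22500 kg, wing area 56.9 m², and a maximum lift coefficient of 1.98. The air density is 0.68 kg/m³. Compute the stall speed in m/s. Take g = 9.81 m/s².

V_stall = 75.9 m/s

Weight W = mg = 22500 × 9.81 = 2.207×10^5 N.
V_stall = √(2W/(ρ·S·CL,max)) = √(2 × 2.207×10^5 / (0.68 × 56.9 × 1.98))
V_stall = √5762 = 75.9 m/s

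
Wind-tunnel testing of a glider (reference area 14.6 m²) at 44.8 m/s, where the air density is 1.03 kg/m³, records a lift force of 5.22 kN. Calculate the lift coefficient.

From L = ½ρv²S·CL, rearranging gives CL = 2L/(ρv²S).
CL = 2 × 5220 / (1.03 × 44.8² × 14.6) = 0.346

CL = 0.346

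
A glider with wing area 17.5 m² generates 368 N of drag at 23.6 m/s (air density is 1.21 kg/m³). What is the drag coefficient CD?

From D = ½ρv²S·CD, rearranging gives CD = 2D/(ρv²S).
CD = 2 × 368 / (1.21 × 23.6² × 17.5) = 0.0624

CD = 0.0624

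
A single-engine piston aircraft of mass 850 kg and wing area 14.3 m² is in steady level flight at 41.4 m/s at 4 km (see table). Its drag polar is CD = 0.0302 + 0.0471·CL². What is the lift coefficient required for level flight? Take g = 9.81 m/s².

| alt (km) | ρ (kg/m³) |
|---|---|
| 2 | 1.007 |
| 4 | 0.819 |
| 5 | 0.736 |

At 4 km, from the table: ρ = 0.819 kg/m³.
Weight W = mg = 850 × 9.81 = 8338.5 N; in level flight L = W.
Dynamic pressure q = 0.5 × 0.819 × 41.4² = 701.9 Pa.
CL = 2W/(ρv²S) = 2×8338.5/(0.819×41.4²×14.3) = 0.8308.

CL = 0.831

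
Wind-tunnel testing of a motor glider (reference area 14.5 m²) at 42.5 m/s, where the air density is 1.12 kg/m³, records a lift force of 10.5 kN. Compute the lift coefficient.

From L = ½ρv²S·CL, rearranging gives CL = 2L/(ρv²S).
CL = 2 × 10500 / (1.12 × 42.5² × 14.5) = 0.716

CL = 0.716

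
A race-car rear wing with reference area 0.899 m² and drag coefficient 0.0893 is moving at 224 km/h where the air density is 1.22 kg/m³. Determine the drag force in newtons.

Convert speed: v = 224 km/h ÷ 3.6 = 62.22 m/s.
D = ½ρv²S·CD = ½ × 1.22 × 62.22² × 0.899 × 0.0893 = 190 N

D = 190 N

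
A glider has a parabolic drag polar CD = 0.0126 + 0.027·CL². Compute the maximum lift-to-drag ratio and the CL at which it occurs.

(L/D)max = 27.1, at CL = 0.683

For CD = CD0 + K·CL², (L/D)max occurs at CL* = √(CD0/K) and equals 1/(2√(K·CD0)).
(L/D)max = 1/(2√(0.027 × 0.0126)) = 1/(2 × 0.01844) = 27.1
CL* = √(0.0126/0.027) = 0.683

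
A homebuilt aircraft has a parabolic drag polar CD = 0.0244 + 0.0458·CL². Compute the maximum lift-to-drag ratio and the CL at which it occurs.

(L/D)max = 15, at CL = 0.73

For CD = CD0 + K·CL², (L/D)max occurs at CL* = √(CD0/K) and equals 1/(2√(K·CD0)).
(L/D)max = 1/(2√(0.0458 × 0.0244)) = 1/(2 × 0.03343) = 15
CL* = √(0.0244/0.0458) = 0.73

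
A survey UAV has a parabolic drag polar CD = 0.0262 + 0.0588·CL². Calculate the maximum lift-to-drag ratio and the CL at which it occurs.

(L/D)max = 12.7, at CL = 0.668

For CD = CD0 + K·CL², (L/D)max occurs at CL* = √(CD0/K) and equals 1/(2√(K·CD0)).
(L/D)max = 1/(2√(0.0588 × 0.0262)) = 1/(2 × 0.03925) = 12.7
CL* = √(0.0262/0.0588) = 0.668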